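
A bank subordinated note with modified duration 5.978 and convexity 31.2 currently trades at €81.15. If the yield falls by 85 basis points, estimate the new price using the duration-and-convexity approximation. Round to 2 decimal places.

€85.36

Duration effect: -D_mod·Δy = -5.978 × (-0.0085) = +0.050813
Convexity effect: ½·C·(Δy)² = 0.5 × 31.2 × (-0.0085)² = +0.0011271
ΔP/P ≈ +0.050813 + 0.0011271 = +0.0519401
New price ≈ 81.15 × (1 + 0.0519401) = 85.364939115.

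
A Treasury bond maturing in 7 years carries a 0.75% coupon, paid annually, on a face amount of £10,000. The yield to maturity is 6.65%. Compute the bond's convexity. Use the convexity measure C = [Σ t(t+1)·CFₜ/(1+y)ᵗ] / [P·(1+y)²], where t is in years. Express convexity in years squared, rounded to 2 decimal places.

With y = 0.0665:
  t   CF        PV=CF/(1+0.0665)^t    t·PV        t(t+1)·PV
  1        75.00        70.3235        70.3235         140.6470
  2        75.00        65.9386       131.8771         395.6314
  3        75.00        61.8271       185.4812         741.9249
  4        75.00        57.9719       231.8878       1,159.4388
  5        75.00        54.3572       271.7859       1,630.7156
  6        75.00        50.9678       305.8070       2,140.6487
  7    10,075.00     6,419.7636    44,938.3452     359,506.7619
  Σ                  6,781.1497    46,135.5077     365,715.7682
P = 6,781.1497.
Convexity = Σ t(t+1)·PV / [P·(1+y)²] = 365,715.7682 / (6,781.1497 × 1.137422) = 47.41531.

47.42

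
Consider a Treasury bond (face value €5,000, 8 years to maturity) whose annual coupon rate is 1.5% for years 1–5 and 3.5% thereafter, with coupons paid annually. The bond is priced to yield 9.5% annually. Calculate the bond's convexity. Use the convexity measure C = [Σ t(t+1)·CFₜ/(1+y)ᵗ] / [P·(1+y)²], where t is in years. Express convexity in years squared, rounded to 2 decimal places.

With y = 0.095:
  t   CF        PV=CF/(1+0.095)^t    t·PV        t(t+1)·PV
  1        75.00        68.4932        68.4932         136.9863
  2        75.00        62.5508       125.1016         375.3049
  3        75.00        57.1240       171.3721         685.4885
  4        75.00        52.1681       208.6723       1,043.3614
  5        75.00        47.6421       238.2104       1,429.2622
  6       175.00       101.5204       609.1224       4,263.8569
  7       175.00        92.7127       648.9889       5,191.9110
  8     5,175.00     2,503.7871    20,030.2969     180,272.6725
  Σ                  2,985.9984    22,100.2578     193,398.8439
P = 2,985.9984.
Convexity = Σ t(t+1)·PV / [P·(1+y)²] = 193,398.8439 / (2,985.9984 × 1.199025) = 54.01770.

54.02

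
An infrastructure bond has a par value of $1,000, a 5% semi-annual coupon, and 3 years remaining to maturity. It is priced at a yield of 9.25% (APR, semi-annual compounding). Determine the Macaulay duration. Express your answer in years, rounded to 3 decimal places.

Periodic yield y = 0.04625. Discount each cash flow and weight by its period:
  t   CF        PV=CF/(1+0.04625)^t    t·PV
  1        25.00        23.8949        23.8949
  2        25.00        22.8386        45.6772
  3        25.00        21.8290        65.4870
  4        25.00        20.8640        83.4561
  5        25.00        19.9417        99.7086
  6     1,025.00       781.4677     4,688.8063
  Σ                    890.8359     5,007.0300
Price P = Σ PV = 890.8359.
Macaulay duration = Σ(t·PV) / P = 5,007.0300 / 890.8359 = 5.62060 half-year periods.
In years: 5.62060 / 2 = 2.81030 years.

2.810 years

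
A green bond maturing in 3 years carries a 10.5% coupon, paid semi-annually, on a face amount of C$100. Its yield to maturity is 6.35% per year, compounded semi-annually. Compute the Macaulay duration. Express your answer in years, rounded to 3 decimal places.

2.670 years

Periodic yield y = 0.03175. Discount each cash flow and weight by its period:
  t   CF        PV=CF/(1+0.03175)^t    t·PV
  1         5.25         5.0884         5.0884
  2         5.25         4.9319         9.8637
  3         5.25         4.7801        14.3403
  4         5.25         4.6330        18.5320
  5         5.25         4.4904        22.4521
  6       105.25        87.2520       523.5118
  Σ                    111.1758       593.7883
Price P = Σ PV = 111.1758.
Macaulay duration = Σ(t·PV) / P = 593.7883 / 111.1758 = 5.34099 half-year periods.
In years: 5.34099 / 2 = 2.67049 years.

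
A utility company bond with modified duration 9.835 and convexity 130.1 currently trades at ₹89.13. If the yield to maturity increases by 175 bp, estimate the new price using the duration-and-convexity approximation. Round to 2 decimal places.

Duration effect: -D_mod·Δy = -9.835 × (+0.0175) = -0.1721125
Convexity effect: ½·C·(Δy)² = 0.5 × 130.1 × (0.0175)² = +0.0199215625
ΔP/P ≈ -0.1721125 + 0.0199215625 = -0.1521909375
New price ≈ 89.13 × (1 - 0.1521909375) = 75.565221740625.

₹75.57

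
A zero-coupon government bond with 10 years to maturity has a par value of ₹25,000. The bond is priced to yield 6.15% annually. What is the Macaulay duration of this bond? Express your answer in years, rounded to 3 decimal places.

A zero-coupon bond has a single cash flow at maturity, so its Macaulay duration equals its maturity: 10 years.

10.000 years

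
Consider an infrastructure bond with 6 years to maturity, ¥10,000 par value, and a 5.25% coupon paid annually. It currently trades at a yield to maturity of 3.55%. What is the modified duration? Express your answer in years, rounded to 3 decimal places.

5.151 years

Periodic yield y = 0.0355. First find Macaulay duration:
  t   CF        PV=CF/(1+0.0355)^t    t·PV
  1       525.00       507.0014       507.0014
  2       525.00       489.6199       979.2399
  3       525.00       472.8343     1,418.5030
  4       525.00       456.6242     1,826.4967
  5       525.00       440.9697     2,204.8487
  6    10,525.00     8,537.3185    51,223.9111
  Σ                 10,904.3681    58,160.0008
P = 10,904.3681; Macaulay duration = 58,160.0008 / 10,904.3681 = 5.33364 years.
Modified duration = D_Mac / (1 + y) = 5.33364 / 1.0355 = 5.15079 years.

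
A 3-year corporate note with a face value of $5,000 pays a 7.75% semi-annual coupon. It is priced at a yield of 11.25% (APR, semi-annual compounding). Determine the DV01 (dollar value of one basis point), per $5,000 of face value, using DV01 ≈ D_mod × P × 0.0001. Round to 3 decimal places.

$1.175

Periodic yield y = 0.05625.
  t   CF        PV=CF/(1+0.05625)^t    t·PV
  1       193.75       183.4320       183.4320
  2       193.75       173.6634       347.3268
  3       193.75       164.4150       493.2451
  4       193.75       155.6592       622.6368
  5       193.75       147.3697       736.8483
  6     5,193.75     3,740.0784    22,440.4706
  Σ                  4,564.6177    24,823.9596
P = 4,564.6177; D_Mac = 5.43834 half-year periods = 2.71917 yrs; D_mod = 2.57436 yrs.
DV01 ≈ 2.57436 × 4,564.6177 × 0.0001 = 1.175099.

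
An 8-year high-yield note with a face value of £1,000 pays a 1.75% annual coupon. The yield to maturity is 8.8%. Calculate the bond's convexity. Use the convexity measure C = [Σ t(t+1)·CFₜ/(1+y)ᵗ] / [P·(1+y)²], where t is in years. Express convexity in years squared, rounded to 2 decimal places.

With y = 0.088:
  t   CF        PV=CF/(1+0.088)^t    t·PV        t(t+1)·PV
  1        17.50        16.0846        16.0846          32.1691
  2        17.50        14.7836        29.5672          88.7016
  3        17.50        13.5879        40.7636         163.0544
  4        17.50        12.4889        49.9554         249.7770
  5        17.50        11.4787        57.3936         344.3617
  6        17.50        10.5503        63.3018         443.1125
  7        17.50         9.6970        67.8787         543.0300
  8     1,017.50       518.2070     4,145.6558      37,310.9023
  Σ                    606.8778     4,470.6007      39,175.1086
P = 606.8778.
Convexity = Σ t(t+1)·PV / [P·(1+y)²] = 39,175.1086 / (606.8778 × 1.183744) = 54.53196.

54.53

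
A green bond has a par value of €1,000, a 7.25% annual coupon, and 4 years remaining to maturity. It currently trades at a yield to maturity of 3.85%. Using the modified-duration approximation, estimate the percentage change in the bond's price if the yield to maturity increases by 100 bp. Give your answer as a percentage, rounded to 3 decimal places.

Periodic yield y = 0.0385. Modified duration first:
  t   CF        PV=CF/(1+0.0385)^t    t·PV
  1        72.50        69.8122        69.8122
  2        72.50        67.2241       134.4482
  3        72.50        64.7319       194.1958
  4     1,072.50       922.0857     3,688.3429
  Σ                  1,123.8540     4,086.7991
P = 1,123.8540; D_Mac = 3.63641 yrs; D_mod = 3.63641/(1+0.0385) = 3.50160 yrs.
ΔP/P ≈ -D_mod · Δy = -3.50160 × (+0.01) = -0.035016 = -3.5016%.

-3.502%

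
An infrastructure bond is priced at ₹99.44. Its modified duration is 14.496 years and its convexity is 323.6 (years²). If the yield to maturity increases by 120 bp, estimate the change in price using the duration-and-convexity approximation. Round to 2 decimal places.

-₹14.98

Duration effect: -D_mod·Δy = -14.496 × (+0.012) = -0.173952
Convexity effect: ½·C·(Δy)² = 0.5 × 323.6 × (0.012)² = +0.0232992
ΔP/P ≈ -0.173952 + 0.0232992 = -0.1506528
ΔP ≈ 99.44 × (-0.1506528) = -14.980914432.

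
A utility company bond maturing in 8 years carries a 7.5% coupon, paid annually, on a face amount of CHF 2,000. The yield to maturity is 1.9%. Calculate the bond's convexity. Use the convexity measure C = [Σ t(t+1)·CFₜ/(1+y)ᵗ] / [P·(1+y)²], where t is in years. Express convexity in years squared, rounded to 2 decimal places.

With y = 0.019:
  t   CF        PV=CF/(1+0.019)^t    t·PV        t(t+1)·PV
  1       150.00       147.2031       147.2031         294.4063
  2       150.00       144.4584       288.9169         866.7506
  3       150.00       141.7649       425.2947       1,701.1788
  4       150.00       139.1216       556.4863       2,782.4317
  5       150.00       136.5276       682.6378       4,095.8269
  6       150.00       133.9819       803.8914       5,627.2401
  7       150.00       131.4837       920.3860       7,363.0881
  8     2,150.00     1,849.4602    14,795.6815     133,161.1338
  Σ                  2,824.0014    18,620.4978     155,892.0563
P = 2,824.0014.
Convexity = Σ t(t+1)·PV / [P·(1+y)²] = 155,892.0563 / (2,824.0014 × 1.038361) = 53.16315.

53.16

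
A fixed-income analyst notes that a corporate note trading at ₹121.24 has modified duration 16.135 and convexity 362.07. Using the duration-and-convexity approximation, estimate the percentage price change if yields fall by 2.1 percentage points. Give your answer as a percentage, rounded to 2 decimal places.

+41.87%

Duration effect: -D_mod·Δy = -16.135 × (-0.021) = +0.338835
Convexity effect: ½·C·(Δy)² = 0.5 × 362.07 × (-0.021)² = +0.079836435
ΔP/P ≈ +0.338835 + 0.079836435 = +0.418671435
= +41.8671435%.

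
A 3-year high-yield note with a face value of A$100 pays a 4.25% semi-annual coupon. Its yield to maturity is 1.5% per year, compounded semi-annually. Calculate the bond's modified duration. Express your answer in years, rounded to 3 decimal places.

Periodic yield y = 0.0075. First find Macaulay duration:
  t   CF        PV=CF/(1+0.0075)^t    t·PV
  1        2.125         2.1092         2.1092
  2        2.125         2.0935         4.1870
  3        2.125         2.0779         6.2337
  4        2.125         2.0624         8.2497
  5        2.125         2.0471        10.2354
  6      102.125        97.6476       585.8858
  Σ                    108.0377       616.9007
P = 108.0377; Macaulay duration = 616.9007 / 108.0377 = 5.71005 half-year periods = 2.85503 years.
Modified duration = D_Mac / (1 + y) = 2.85503 / 1.0075 = 2.83377 years.

2.834 years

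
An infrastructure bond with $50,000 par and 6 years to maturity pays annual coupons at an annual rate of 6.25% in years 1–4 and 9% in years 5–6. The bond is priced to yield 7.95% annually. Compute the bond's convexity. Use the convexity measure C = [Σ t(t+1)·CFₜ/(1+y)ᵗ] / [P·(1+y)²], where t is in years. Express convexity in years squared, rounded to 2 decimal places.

29.33

With y = 0.0795:
  t   CF        PV=CF/(1+0.0795)^t    t·PV        t(t+1)·PV
  1     3,125.00     2,894.8587     2,894.8587       5,789.7175
  2     3,125.00     2,681.6663     5,363.3325      16,089.9976
  3     3,125.00     2,484.1744     7,452.5232      29,810.0928
  4     3,125.00     2,301.2269     9,204.9075      46,024.5373
  5     4,500.00     3,069.7237    15,348.6183      92,091.7096
  6    54,500.00    34,439.8001   206,638.8007   1,446,471.6050
  Σ                 47,871.4500   246,903.0409   1,636,277.6597
P = 47,871.4500.
Convexity = Σ t(t+1)·PV / [P·(1+y)²] = 1,636,277.6597 / (47,871.4500 × 1.165320) = 29.33156.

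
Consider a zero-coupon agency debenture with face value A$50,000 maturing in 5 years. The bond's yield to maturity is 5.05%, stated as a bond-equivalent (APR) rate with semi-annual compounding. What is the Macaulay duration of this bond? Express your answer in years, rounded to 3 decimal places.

A zero-coupon bond has a single cash flow at maturity, so its Macaulay duration equals its maturity: 5 years.
(Equivalently: 10 semi-annual periods ÷ 2 = 5 years.)

5.000 years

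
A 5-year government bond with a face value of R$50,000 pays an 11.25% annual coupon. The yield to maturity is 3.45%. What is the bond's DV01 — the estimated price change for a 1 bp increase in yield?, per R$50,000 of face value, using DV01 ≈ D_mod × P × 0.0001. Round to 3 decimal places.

Periodic yield y = 0.0345.
  t   CF        PV=CF/(1+0.0345)^t    t·PV
  1     5,625.00     5,437.4094     5,437.4094
  2     5,625.00     5,256.0748    10,512.1496
  3     5,625.00     5,080.7876    15,242.3629
  4     5,625.00     4,911.3462    19,645.3847
  5    55,625.00    46,948.0490   234,740.2449
  Σ                 67,633.6670   285,577.5514
P = 67,633.6670; D_Mac = 4.22242 yrs; D_mod = 4.08160 yrs.
DV01 ≈ 4.08160 × 67,633.6670 × 0.0001 = 27.605370.

R$27.605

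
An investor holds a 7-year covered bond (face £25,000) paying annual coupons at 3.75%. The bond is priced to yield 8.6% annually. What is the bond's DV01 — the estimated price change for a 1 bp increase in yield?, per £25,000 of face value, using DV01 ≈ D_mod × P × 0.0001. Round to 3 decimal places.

Periodic yield y = 0.086.
  t   CF        PV=CF/(1+0.086)^t    t·PV
  1       937.50       863.2597       863.2597
  2       937.50       794.8984     1,589.7968
  3       937.50       731.9506     2,195.8519
  4       937.50       673.9877     2,695.9508
  5       937.50       620.6148     3,103.0742
  6       937.50       571.4685     3,428.8112
  7    25,937.50    14,558.5907   101,910.1351
  Σ                 18,814.7705   115,786.8797
P = 18,814.7705; D_Mac = 6.15404 yrs; D_mod = 5.66670 yrs.
DV01 ≈ 5.66670 × 18,814.7705 × 0.0001 = 10.661775.

£10.662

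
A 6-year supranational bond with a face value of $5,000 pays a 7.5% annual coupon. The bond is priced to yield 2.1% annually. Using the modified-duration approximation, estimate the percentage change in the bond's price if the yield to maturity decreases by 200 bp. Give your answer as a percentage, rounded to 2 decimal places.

+10.14%

Periodic yield y = 0.021. Modified duration first:
  t   CF        PV=CF/(1+0.021)^t    t·PV
  1       375.00       367.2870       367.2870
  2       375.00       359.7326       719.4652
  3       375.00       352.3336     1,057.0008
  4       375.00       345.0868     1,380.3470
  5       375.00       337.9890     1,689.9450
  6     5,375.00     4,744.8667    28,469.2002
  Σ                  6,507.2956    33,683.2451
P = 6,507.2956; D_Mac = 5.17623 yrs; D_mod = 5.17623/(1+0.021) = 5.06976 yrs.
ΔP/P ≈ -D_mod · Δy = -5.06976 × (-0.02) = +0.101395 = +10.1395%.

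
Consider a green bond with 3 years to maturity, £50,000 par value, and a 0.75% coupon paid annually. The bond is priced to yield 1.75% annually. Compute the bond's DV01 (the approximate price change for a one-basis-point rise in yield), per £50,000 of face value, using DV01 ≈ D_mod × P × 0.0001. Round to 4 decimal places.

Periodic yield y = 0.0175.
  t   CF        PV=CF/(1+0.0175)^t    t·PV
  1       375.00       368.5504       368.5504
  2       375.00       362.2117       724.4233
  3    50,375.00    47,820.2460   143,460.7379
  Σ                 48,551.0080   144,553.7115
P = 48,551.0080; D_Mac = 2.97736 yrs; D_mod = 2.92615 yrs.
DV01 ≈ 2.92615 × 48,551.0080 × 0.0001 = 14.206753.

£14.2068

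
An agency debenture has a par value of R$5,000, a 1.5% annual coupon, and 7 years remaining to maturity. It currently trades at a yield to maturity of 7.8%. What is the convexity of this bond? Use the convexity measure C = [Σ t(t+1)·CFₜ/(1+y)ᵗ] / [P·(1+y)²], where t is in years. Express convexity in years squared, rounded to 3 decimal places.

With y = 0.078:
  t   CF        PV=CF/(1+0.078)^t    t·PV        t(t+1)·PV
  1        75.00        69.5733        69.5733         139.1466
  2        75.00        64.5392       129.0784         387.2353
  3        75.00        59.8694       179.6082         718.4329
  4        75.00        55.5375       222.1499       1,110.7497
  5        75.00        51.5190       257.5950       1,545.5701
  6        75.00        47.7913       286.7477       2,007.2339
  7     5,075.00     2,999.8858    20,999.2005     167,993.6042
  Σ                  3,348.7155    22,143.9532     173,901.9728
P = 3,348.7155.
Convexity = Σ t(t+1)·PV / [P·(1+y)²] = 173,901.9728 / (3,348.7155 × 1.162084) = 44.68778.

44.688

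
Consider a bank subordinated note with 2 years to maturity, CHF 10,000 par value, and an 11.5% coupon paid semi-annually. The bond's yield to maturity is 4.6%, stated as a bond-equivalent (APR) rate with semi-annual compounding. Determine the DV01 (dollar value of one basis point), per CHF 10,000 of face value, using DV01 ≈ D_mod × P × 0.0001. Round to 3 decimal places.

CHF 2.048

Periodic yield y = 0.023.
  t   CF        PV=CF/(1+0.023)^t    t·PV
  1       575.00       562.0723       562.0723
  2       575.00       549.4353     1,098.8706
  3       575.00       537.0824     1,611.2473
  4    10,575.00     9,655.5683    38,622.2733
  Σ                 11,304.1584    41,894.4636
P = 11,304.1584; D_Mac = 3.70611 half-year periods = 1.85306 yrs; D_mod = 1.81139 yrs.
DV01 ≈ 1.81139 × 11,304.1584 × 0.0001 = 2.047628.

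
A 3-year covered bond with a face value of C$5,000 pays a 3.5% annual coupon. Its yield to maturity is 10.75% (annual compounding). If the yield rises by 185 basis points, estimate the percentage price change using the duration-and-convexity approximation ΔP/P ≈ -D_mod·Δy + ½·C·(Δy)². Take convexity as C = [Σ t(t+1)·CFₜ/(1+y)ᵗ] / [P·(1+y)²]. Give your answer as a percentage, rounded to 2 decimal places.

-4.67%

With y = 0.1075:
  t   CF        PV=CF/(1+0.1075)^t    t·PV        t(t+1)·PV
  1       175.00       158.0135       158.0135         316.0271
  2       175.00       142.6759       285.3518         856.0553
  3     5,175.00     3,809.5980    11,428.7940      45,715.1759
  Σ                  4,110.2874    11,872.1593      46,887.2583
P = 4,110.2874; D_Mac = 2.88840 yrs; D_mod = 2.60804 yrs; C = 9.30026.
Duration effect: -2.60804 × (+0.0185) = -0.048249
Convexity effect: 0.5 × 9.30026 × (0.0185)² = +0.0015915
ΔP/P ≈ -0.048249 + 0.0015915 = -0.046657 = -4.6657%.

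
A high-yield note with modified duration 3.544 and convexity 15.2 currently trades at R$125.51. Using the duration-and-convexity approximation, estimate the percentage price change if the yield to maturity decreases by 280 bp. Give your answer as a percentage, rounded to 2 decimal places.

+10.52%

Duration effect: -D_mod·Δy = -3.544 × (-0.028) = +0.099232
Convexity effect: ½·C·(Δy)² = 0.5 × 15.2 × (-0.028)² = +0.0059584
ΔP/P ≈ +0.099232 + 0.0059584 = +0.1051904
= +10.51904%.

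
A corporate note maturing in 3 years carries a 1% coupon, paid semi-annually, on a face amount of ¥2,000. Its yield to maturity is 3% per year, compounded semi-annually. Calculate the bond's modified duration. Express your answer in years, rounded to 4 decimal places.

Periodic yield y = 0.015. First find Macaulay duration:
  t   CF        PV=CF/(1+0.015)^t    t·PV
  1        10.00         9.8522         9.8522
  2        10.00         9.7066        19.4132
  3        10.00         9.5632        28.6895
  4        10.00         9.4218        37.6874
  5        10.00         9.2826        46.4130
  6     2,010.00     1,838.2298    11,029.3788
  Σ                  1,886.0563    11,171.4342
P = 1,886.0563; Macaulay duration = 11,171.4342 / 1,886.0563 = 5.92317 half-year periods = 2.96159 years.
Modified duration = D_Mac / (1 + y) = 2.96159 / 1.015 = 2.91782 years.

2.9178 years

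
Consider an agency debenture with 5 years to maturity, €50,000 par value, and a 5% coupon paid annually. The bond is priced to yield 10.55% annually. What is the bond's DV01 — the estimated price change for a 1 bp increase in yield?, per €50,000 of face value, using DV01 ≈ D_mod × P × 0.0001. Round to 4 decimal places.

€16.0630

Periodic yield y = 0.1055.
  t   CF        PV=CF/(1+0.1055)^t    t·PV
  1     2,500.00     2,261.4202     2,261.4202
  2     2,500.00     2,045.6085     4,091.2170
  3     2,500.00     1,850.3921     5,551.1763
  4     2,500.00     1,673.8056     6,695.2225
  5    52,500.00    31,795.4934   158,977.4670
  Σ                 39,626.7198   177,576.5030
P = 39,626.7198; D_Mac = 4.48123 yrs; D_mod = 4.05358 yrs.
DV01 ≈ 4.05358 × 39,626.7198 × 0.0001 = 16.063003.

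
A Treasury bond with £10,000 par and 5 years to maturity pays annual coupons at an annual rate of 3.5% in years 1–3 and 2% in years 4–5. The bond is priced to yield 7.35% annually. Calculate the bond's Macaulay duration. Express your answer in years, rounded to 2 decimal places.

Periodic yield y = 0.0735. Discount each cash flow and weight by its year:
  t   CF        PV=CF/(1+0.0735)^t    t·PV
  1       350.00       326.0363       326.0363
  2       350.00       303.7134       607.4268
  3       350.00       282.9189       848.7566
  4       200.00       150.5989       602.3956
  5    10,200.00     7,154.6753    35,773.3764
  Σ                  8,217.9428    38,157.9917
Price P = Σ PV = 8,217.9428.
Macaulay duration = Σ(t·PV) / P = 38,157.9917 / 8,217.9428 = 4.64325 years.

4.64 years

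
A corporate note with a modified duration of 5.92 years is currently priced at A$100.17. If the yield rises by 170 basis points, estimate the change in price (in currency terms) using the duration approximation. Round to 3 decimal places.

Duration approximation: ΔP/P ≈ -D_mod · Δy = -5.92 × (+0.017) = -0.100640.
ΔP ≈ 100.17 × (-0.100640) = -10.0811088.

-A$10.081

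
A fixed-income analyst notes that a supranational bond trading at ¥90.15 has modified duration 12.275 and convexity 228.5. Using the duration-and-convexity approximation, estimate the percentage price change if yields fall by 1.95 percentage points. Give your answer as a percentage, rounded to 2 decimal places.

+28.28%

Duration effect: -D_mod·Δy = -12.275 × (-0.0195) = +0.2393625
Convexity effect: ½·C·(Δy)² = 0.5 × 228.5 × (-0.0195)² = +0.0434435625
ΔP/P ≈ +0.2393625 + 0.0434435625 = +0.2828060625
= +28.28060625%.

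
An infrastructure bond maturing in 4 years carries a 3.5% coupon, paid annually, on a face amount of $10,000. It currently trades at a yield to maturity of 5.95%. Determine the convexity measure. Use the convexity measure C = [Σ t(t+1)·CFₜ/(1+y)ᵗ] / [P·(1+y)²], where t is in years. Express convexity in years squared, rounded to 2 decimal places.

With y = 0.0595:
  t   CF        PV=CF/(1+0.0595)^t    t·PV        t(t+1)·PV
  1       350.00       330.3445       330.3445         660.6890
  2       350.00       311.7928       623.5857       1,870.7570
  3       350.00       294.2830       882.8490       3,531.3959
  4    10,350.00     8,213.6559    32,854.6237     164,273.1183
  Σ                  9,150.0762    34,691.4028     170,335.9602
P = 9,150.0762.
Convexity = Σ t(t+1)·PV / [P·(1+y)²] = 170,335.9602 / (9,150.0762 × 1.122540) = 16.58363.

16.58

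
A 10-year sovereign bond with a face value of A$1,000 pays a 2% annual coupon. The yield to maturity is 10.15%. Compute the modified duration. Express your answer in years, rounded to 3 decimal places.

7.912 years

Periodic yield y = 0.1015. First find Macaulay duration:
  t   CF        PV=CF/(1+0.1015)^t    t·PV
  1        20.00        18.1571        18.1571
  2        20.00        16.4839        32.9679
  3        20.00        14.9650        44.8950
  4        20.00        13.5860        54.3440
  5        20.00        12.3341        61.6705
  6        20.00        11.1975        67.1853
  7        20.00        10.1657        71.1601
  8        20.00         9.2290        73.8319
  9        20.00         8.3786        75.4071
  10    1,020.00       387.9316     3,879.3160
  Σ                    502.4285     4,378.9348
P = 502.4285; Macaulay duration = 4,378.9348 / 502.4285 = 8.71554 years.
Modified duration = D_Mac / (1 + y) = 8.71554 / 1.1015 = 7.91243 years.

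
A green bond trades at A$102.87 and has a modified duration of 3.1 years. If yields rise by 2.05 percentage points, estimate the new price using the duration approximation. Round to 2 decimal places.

Duration approximation: ΔP/P ≈ -D_mod · Δy = -3.1 × (+0.0205) = -0.063550.
New price ≈ 102.87 × (1 - 0.063550) = 96.3326115.

A$96.33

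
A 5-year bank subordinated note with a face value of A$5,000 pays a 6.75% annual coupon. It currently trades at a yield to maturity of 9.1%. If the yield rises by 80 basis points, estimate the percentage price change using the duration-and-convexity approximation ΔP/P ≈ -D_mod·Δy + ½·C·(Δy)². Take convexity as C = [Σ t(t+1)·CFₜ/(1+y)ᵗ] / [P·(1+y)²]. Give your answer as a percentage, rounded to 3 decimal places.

With y = 0.091:
  t   CF        PV=CF/(1+0.091)^t    t·PV        t(t+1)·PV
  1       337.50       309.3492       309.3492         618.6984
  2       337.50       283.5465       567.0930       1,701.2789
  3       337.50       259.8960       779.6879       3,118.7515
  4       337.50       238.2181       952.8724       4,764.3622
  5     5,337.50     3,453.1396    17,265.6980     103,594.1878
  Σ                  4,544.1494    19,874.7005     113,797.2789
P = 4,544.1494; D_Mac = 4.37369 yrs; D_mod = 4.00888 yrs; C = 21.03923.
Duration effect: -4.00888 × (+0.008) = -0.032071
Convexity effect: 0.5 × 21.03923 × (0.008)² = +0.0006733
ΔP/P ≈ -0.032071 + 0.0006733 = -0.031398 = -3.1398%.

-3.140%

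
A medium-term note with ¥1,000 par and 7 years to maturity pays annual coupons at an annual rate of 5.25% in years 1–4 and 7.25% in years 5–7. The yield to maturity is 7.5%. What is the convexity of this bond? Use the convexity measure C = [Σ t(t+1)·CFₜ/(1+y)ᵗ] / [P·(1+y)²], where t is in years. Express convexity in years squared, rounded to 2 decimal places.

38.91

With y = 0.075:
  t   CF        PV=CF/(1+0.075)^t    t·PV        t(t+1)·PV
  1        52.50        48.8372        48.8372          97.6744
  2        52.50        45.4300        90.8599         272.5798
  3        52.50        42.2604       126.7813         507.1252
  4        52.50        39.3120       157.2481         786.2406
  5        72.50        50.5005       252.5025       1,515.0150
  6        72.50        46.9772       281.8633       1,973.0428
  7     1,072.50       646.4546     4,525.1824      36,201.4593
  Σ                    919.7720     5,483.2747      41,353.1371
P = 919.7720.
Convexity = Σ t(t+1)·PV / [P·(1+y)²] = 41,353.1371 / (919.7720 × 1.155625) = 38.90553.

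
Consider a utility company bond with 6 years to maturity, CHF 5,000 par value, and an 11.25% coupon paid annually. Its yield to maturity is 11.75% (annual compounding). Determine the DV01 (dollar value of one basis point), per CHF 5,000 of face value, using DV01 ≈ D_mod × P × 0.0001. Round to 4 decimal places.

Periodic yield y = 0.1175.
  t   CF        PV=CF/(1+0.1175)^t    t·PV
  1       562.50       503.3557       503.3557
  2       562.50       450.4302       900.8603
  3       562.50       403.0695     1,209.2085
  4       562.50       360.6886     1,442.7543
  5       562.50       322.7638     1,613.8192
  6     5,562.50     2,856.1751    17,137.0508
  Σ                  4,896.4829    22,807.0488
P = 4,896.4829; D_Mac = 4.65784 yrs; D_mod = 4.16809 yrs.
DV01 ≈ 4.16809 × 4,896.4829 × 0.0001 = 2.040899.

CHF 2.0409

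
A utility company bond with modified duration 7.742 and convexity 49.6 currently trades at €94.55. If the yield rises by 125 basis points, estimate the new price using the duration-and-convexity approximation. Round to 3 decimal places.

Duration effect: -D_mod·Δy = -7.742 × (+0.0125) = -0.096775
Convexity effect: ½·C·(Δy)² = 0.5 × 49.6 × (0.0125)² = +0.0038750
ΔP/P ≈ -0.096775 + 0.0038750 = -0.092900
New price ≈ 94.55 × (1 - 0.092900) = 85.766305.

€85.766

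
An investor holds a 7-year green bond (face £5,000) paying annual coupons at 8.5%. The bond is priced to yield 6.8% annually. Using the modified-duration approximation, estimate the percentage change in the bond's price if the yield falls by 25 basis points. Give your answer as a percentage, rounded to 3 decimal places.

Periodic yield y = 0.068. Modified duration first:
  t   CF        PV=CF/(1+0.068)^t    t·PV
  1       425.00       397.9401       397.9401
  2       425.00       372.6031       745.2061
  3       425.00       348.8793     1,046.6378
  4       425.00       326.6660     1,306.6640
  5       425.00       305.8670     1,529.3352
  6       425.00       286.3924     1,718.3541
  7     5,425.00     3,422.9533    23,960.6731
  Σ                  5,461.3011    30,704.8103
P = 5,461.3011; D_Mac = 5.62225 yrs; D_mod = 5.62225/(1+0.068) = 5.26428 yrs.
ΔP/P ≈ -D_mod · Δy = -5.26428 × (-0.0025) = +0.013161 = +1.3161%.

+1.316%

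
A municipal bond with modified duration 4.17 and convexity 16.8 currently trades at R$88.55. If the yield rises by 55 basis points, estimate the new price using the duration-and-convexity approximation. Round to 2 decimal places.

Duration effect: -D_mod·Δy = -4.17 × (+0.0055) = -0.022935
Convexity effect: ½·C·(Δy)² = 0.5 × 16.8 × (0.0055)² = +0.0002541
ΔP/P ≈ -0.022935 + 0.0002541 = -0.0226809
New price ≈ 88.55 × (1 - 0.0226809) = 86.541606305.

R$86.54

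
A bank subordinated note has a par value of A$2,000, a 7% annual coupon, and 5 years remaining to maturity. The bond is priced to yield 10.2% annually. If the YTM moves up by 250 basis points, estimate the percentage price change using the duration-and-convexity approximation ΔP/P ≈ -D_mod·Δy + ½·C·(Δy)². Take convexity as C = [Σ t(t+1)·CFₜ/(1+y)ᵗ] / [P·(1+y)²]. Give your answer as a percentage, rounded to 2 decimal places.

-9.21%

With y = 0.102:
  t   CF        PV=CF/(1+0.102)^t    t·PV        t(t+1)·PV
  1       140.00       127.0417       127.0417         254.0835
  2       140.00       115.2829       230.5658         691.6973
  3       140.00       104.6124       313.8373       1,255.3490
  4       140.00        94.9296       379.7184       1,898.5920
  5     2,140.00     1,316.7575     6,583.7875      39,502.7250
  Σ                  1,758.6242     7,634.9507      43,602.4469
P = 1,758.6242; D_Mac = 4.34143 yrs; D_mod = 3.93960 yrs; C = 20.41619.
Duration effect: -3.93960 × (+0.025) = -0.098490
Convexity effect: 0.5 × 20.41619 × (0.025)² = +0.0063801
ΔP/P ≈ -0.098490 + 0.0063801 = -0.092110 = -9.2110%.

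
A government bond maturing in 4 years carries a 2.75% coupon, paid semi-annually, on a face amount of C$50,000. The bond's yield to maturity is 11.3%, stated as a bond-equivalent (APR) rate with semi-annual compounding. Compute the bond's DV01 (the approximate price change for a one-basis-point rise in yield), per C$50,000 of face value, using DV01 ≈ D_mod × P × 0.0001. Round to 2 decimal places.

C$13.06

Periodic yield y = 0.0565.
  t   CF        PV=CF/(1+0.0565)^t    t·PV
  1       687.50       650.7336       650.7336
  2       687.50       615.9333     1,231.8666
  3       687.50       582.9942     1,748.9825
  4       687.50       551.8165     2,207.2661
  5       687.50       522.3062     2,611.5311
  6       687.50       494.3741     2,966.2445
  7       687.50       467.9357     3,275.5500
  8    50,687.50    32,654.6370   261,237.0961
  Σ                 36,540.7306   275,929.2704
P = 36,540.7306; D_Mac = 7.55128 half-year periods = 3.77564 yrs; D_mod = 3.57372 yrs.
DV01 ≈ 3.57372 × 36,540.7306 × 0.0001 = 13.058650.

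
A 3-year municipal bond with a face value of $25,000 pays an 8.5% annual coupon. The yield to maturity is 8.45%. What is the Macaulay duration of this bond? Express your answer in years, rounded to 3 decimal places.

Periodic yield y = 0.0845. Discount each cash flow and weight by its year:
  t   CF        PV=CF/(1+0.0845)^t    t·PV
  1     2,125.00     1,959.4283     1,959.4283
  2     2,125.00     1,806.7573     3,613.5146
  3    27,125.00    21,265.7683    63,797.3049
  Σ                 25,031.9539    69,370.2478
Price P = Σ PV = 25,031.9539.
Macaulay duration = Σ(t·PV) / P = 69,370.2478 / 25,031.9539 = 2.77127 years.

2.771 years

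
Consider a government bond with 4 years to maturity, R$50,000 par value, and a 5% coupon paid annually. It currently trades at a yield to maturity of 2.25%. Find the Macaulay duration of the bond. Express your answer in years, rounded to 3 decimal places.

Periodic yield y = 0.0225. Discount each cash flow and weight by its year:
  t   CF        PV=CF/(1+0.0225)^t    t·PV
  1     2,500.00     2,444.9878     2,444.9878
  2     2,500.00     2,391.1861     4,782.3722
  3     2,500.00     2,338.5683     7,015.7049
  4    52,500.00    48,029.2756   192,117.1025
  Σ                 55,204.0178   206,360.1674
Price P = Σ PV = 55,204.0178.
Macaulay duration = Σ(t·PV) / P = 206,360.1674 / 55,204.0178 = 3.73814 years.

3.738 years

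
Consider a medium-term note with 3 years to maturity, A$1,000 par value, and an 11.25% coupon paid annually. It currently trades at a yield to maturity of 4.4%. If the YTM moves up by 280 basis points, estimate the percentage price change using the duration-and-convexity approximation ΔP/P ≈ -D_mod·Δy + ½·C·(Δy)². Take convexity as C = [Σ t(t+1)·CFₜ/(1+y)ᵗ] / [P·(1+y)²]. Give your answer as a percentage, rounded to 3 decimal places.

-6.947%

With y = 0.044:
  t   CF        PV=CF/(1+0.044)^t    t·PV        t(t+1)·PV
  1       112.50       107.7586       107.7586         215.5172
  2       112.50       103.2171       206.4341         619.3024
  3     1,112.50       977.6840     2,933.0521      11,732.2084
  Σ                  1,188.6597     3,247.2449      12,567.0281
P = 1,188.6597; D_Mac = 2.73185 yrs; D_mod = 2.61672 yrs; C = 9.70005.
Duration effect: -2.61672 × (+0.028) = -0.073268
Convexity effect: 0.5 × 9.70005 × (0.028)² = +0.0038024
ΔP/P ≈ -0.073268 + 0.0038024 = -0.069466 = -6.9466%.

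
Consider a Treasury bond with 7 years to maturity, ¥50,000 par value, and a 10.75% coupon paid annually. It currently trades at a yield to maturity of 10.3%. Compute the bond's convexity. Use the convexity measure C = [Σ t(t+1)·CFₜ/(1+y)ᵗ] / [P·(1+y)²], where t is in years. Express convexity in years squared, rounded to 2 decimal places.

With y = 0.103:
  t   CF        PV=CF/(1+0.103)^t    t·PV        t(t+1)·PV
  1     5,375.00     4,873.0734     4,873.0734       9,746.1469
  2     5,375.00     4,418.0176     8,836.0352      26,508.1057
  3     5,375.00     4,005.4557    12,016.3671      48,065.4682
  4     5,375.00     3,631.4195    14,525.6779      72,628.3896
  5     5,375.00     3,292.3114    16,461.5570      98,769.3421
  6     5,375.00     2,984.8698    17,909.2189     125,364.5322
  7    55,375.00    27,879.5110   195,156.5770   1,561,252.6163
  Σ                 51,084.6584   269,778.5066   1,942,334.6010
P = 51,084.6584.
Convexity = Σ t(t+1)·PV / [P·(1+y)²] = 1,942,334.6010 / (51,084.6584 × 1.216609) = 31.25234.

31.25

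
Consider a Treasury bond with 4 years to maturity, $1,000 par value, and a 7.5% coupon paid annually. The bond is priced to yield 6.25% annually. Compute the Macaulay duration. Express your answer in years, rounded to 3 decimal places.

Periodic yield y = 0.0625. Discount each cash flow and weight by its year:
  t   CF        PV=CF/(1+0.0625)^t    t·PV
  1        75.00        70.5882        70.5882
  2        75.00        66.4360       132.8720
  3        75.00        62.5280       187.5840
  4     1,075.00       843.5148     3,374.0592
  Σ                  1,043.0670     3,765.1034
Price P = Σ PV = 1,043.0670.
Macaulay duration = Σ(t·PV) / P = 3,765.1034 / 1,043.0670 = 3.60965 years.

3.610 years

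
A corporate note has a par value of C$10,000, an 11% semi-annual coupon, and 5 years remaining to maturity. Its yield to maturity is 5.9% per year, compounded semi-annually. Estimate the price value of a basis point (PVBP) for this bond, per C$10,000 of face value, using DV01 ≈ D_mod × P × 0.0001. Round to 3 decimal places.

C$4.833

Periodic yield y = 0.0295.
  t   CF        PV=CF/(1+0.0295)^t    t·PV
  1       550.00       534.2399       534.2399
  2       550.00       518.9314     1,037.8629
  3       550.00       504.0616     1,512.1849
  4       550.00       489.6179     1,958.4716
  5       550.00       475.5881     2,377.9403
  6       550.00       461.9602     2,771.7613
  7       550.00       448.7229     3,141.0603
  8       550.00       435.8649     3,486.9191
  9       550.00       423.3753     3,810.3778
  10   10,550.00     7,888.4005    78,884.0047
  Σ                 12,180.7627    99,514.8227
P = 12,180.7627; D_Mac = 8.16984 half-year periods = 4.08492 yrs; D_mod = 3.96787 yrs.
DV01 ≈ 3.96787 × 12,180.7627 × 0.0001 = 4.833163.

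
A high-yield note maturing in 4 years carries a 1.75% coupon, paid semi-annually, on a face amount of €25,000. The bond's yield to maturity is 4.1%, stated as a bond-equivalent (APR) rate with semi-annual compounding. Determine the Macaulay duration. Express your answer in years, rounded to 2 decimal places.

3.87 years

Periodic yield y = 0.0205. Discount each cash flow and weight by its period:
  t   CF        PV=CF/(1+0.0205)^t    t·PV
  1       218.75       214.3557       214.3557
  2       218.75       210.0497       420.0994
  3       218.75       205.8302       617.4905
  4       218.75       201.6954       806.7817
  5       218.75       197.6437       988.2186
  6       218.75       193.6734     1,162.0405
  7       218.75       189.7829     1,328.4801
  8    25,218.75    21,439.7385   171,517.9080
  Σ                 22,852.7695   177,055.3744
Price P = Σ PV = 22,852.7695.
Macaulay duration = Σ(t·PV) / P = 177,055.3744 / 22,852.7695 = 7.74766 half-year periods.
In years: 7.74766 / 2 = 3.87383 years.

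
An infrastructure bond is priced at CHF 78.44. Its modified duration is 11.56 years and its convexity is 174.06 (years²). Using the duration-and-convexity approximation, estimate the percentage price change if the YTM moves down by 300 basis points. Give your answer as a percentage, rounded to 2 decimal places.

+42.51%

Duration effect: -D_mod·Δy = -11.56 × (-0.03) = +0.346800
Convexity effect: ½·C·(Δy)² = 0.5 × 174.06 × (-0.03)² = +0.0783270
ΔP/P ≈ +0.346800 + 0.0783270 = +0.425127
= +42.5127%.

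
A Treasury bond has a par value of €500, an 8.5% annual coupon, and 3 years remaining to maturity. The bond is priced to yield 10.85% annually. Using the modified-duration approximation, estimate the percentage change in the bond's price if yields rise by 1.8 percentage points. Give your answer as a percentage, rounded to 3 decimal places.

Periodic yield y = 0.1085. Modified duration first:
  t   CF        PV=CF/(1+0.1085)^t    t·PV
  1        42.50        38.3401        38.3401
  2        42.50        34.5874        69.1747
  3       542.50       398.2838     1,194.8514
  Σ                    471.2113     1,302.3663
P = 471.2113; D_Mac = 2.76387 yrs; D_mod = 2.76387/(1+0.1085) = 2.49334 yrs.
ΔP/P ≈ -D_mod · Δy = -2.49334 × (+0.018) = -0.044880 = -4.4880%.

-4.488%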